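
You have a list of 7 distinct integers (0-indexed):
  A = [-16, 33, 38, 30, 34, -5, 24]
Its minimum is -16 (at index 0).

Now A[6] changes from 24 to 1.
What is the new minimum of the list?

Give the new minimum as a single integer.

Answer: -16

Derivation:
Old min = -16 (at index 0)
Change: A[6] 24 -> 1
Changed element was NOT the old min.
  New min = min(old_min, new_val) = min(-16, 1) = -16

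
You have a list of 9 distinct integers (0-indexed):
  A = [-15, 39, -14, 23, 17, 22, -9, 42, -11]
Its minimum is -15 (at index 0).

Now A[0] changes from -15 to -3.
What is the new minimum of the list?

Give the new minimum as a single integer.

Answer: -14

Derivation:
Old min = -15 (at index 0)
Change: A[0] -15 -> -3
Changed element WAS the min. Need to check: is -3 still <= all others?
  Min of remaining elements: -14
  New min = min(-3, -14) = -14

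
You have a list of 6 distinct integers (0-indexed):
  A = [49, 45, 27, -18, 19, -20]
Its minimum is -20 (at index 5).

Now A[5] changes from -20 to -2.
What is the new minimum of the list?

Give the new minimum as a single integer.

Answer: -18

Derivation:
Old min = -20 (at index 5)
Change: A[5] -20 -> -2
Changed element WAS the min. Need to check: is -2 still <= all others?
  Min of remaining elements: -18
  New min = min(-2, -18) = -18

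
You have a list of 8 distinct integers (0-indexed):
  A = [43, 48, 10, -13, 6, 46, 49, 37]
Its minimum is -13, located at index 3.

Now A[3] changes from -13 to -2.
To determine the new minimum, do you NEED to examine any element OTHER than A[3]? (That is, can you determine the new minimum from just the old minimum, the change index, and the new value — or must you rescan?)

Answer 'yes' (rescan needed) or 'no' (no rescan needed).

Old min = -13 at index 3
Change at index 3: -13 -> -2
Index 3 WAS the min and new value -2 > old min -13. Must rescan other elements to find the new min.
Needs rescan: yes

Answer: yes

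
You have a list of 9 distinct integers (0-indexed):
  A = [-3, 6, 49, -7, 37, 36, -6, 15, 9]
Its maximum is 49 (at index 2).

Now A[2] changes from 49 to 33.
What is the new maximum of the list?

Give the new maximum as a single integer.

Answer: 37

Derivation:
Old max = 49 (at index 2)
Change: A[2] 49 -> 33
Changed element WAS the max -> may need rescan.
  Max of remaining elements: 37
  New max = max(33, 37) = 37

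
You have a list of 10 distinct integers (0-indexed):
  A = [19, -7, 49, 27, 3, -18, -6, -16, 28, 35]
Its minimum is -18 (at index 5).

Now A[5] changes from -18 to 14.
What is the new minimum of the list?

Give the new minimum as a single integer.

Answer: -16

Derivation:
Old min = -18 (at index 5)
Change: A[5] -18 -> 14
Changed element WAS the min. Need to check: is 14 still <= all others?
  Min of remaining elements: -16
  New min = min(14, -16) = -16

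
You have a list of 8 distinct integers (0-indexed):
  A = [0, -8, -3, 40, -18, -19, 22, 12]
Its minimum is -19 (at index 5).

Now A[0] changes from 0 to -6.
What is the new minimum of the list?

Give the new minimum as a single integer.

Old min = -19 (at index 5)
Change: A[0] 0 -> -6
Changed element was NOT the old min.
  New min = min(old_min, new_val) = min(-19, -6) = -19

Answer: -19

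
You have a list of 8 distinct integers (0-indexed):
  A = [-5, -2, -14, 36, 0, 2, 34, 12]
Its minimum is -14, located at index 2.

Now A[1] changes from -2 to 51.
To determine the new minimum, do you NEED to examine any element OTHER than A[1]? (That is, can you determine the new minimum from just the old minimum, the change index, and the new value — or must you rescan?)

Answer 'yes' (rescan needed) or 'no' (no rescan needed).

Answer: no

Derivation:
Old min = -14 at index 2
Change at index 1: -2 -> 51
Index 1 was NOT the min. New min = min(-14, 51). No rescan of other elements needed.
Needs rescan: no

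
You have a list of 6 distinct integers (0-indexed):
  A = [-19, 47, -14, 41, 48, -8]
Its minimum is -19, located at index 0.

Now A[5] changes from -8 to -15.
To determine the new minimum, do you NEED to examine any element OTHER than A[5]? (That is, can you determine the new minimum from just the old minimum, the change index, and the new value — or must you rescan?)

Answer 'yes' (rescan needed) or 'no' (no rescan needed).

Old min = -19 at index 0
Change at index 5: -8 -> -15
Index 5 was NOT the min. New min = min(-19, -15). No rescan of other elements needed.
Needs rescan: no

Answer: no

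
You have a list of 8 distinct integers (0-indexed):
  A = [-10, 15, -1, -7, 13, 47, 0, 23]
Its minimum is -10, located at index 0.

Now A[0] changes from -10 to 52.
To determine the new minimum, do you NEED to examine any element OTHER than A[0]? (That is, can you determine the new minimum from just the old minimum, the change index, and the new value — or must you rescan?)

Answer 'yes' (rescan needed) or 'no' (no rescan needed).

Old min = -10 at index 0
Change at index 0: -10 -> 52
Index 0 WAS the min and new value 52 > old min -10. Must rescan other elements to find the new min.
Needs rescan: yes

Answer: yes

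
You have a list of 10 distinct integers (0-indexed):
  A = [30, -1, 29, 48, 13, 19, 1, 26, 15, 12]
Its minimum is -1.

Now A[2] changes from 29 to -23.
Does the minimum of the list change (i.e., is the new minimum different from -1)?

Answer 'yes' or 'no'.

Answer: yes

Derivation:
Old min = -1
Change: A[2] 29 -> -23
Changed element was NOT the min; min changes only if -23 < -1.
New min = -23; changed? yes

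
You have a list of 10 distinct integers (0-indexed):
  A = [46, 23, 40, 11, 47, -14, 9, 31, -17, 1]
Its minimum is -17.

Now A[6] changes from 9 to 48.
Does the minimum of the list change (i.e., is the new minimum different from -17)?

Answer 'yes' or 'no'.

Answer: no

Derivation:
Old min = -17
Change: A[6] 9 -> 48
Changed element was NOT the min; min changes only if 48 < -17.
New min = -17; changed? no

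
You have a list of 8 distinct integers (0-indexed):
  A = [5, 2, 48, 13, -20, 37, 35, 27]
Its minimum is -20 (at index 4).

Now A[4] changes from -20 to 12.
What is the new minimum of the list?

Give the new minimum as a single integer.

Old min = -20 (at index 4)
Change: A[4] -20 -> 12
Changed element WAS the min. Need to check: is 12 still <= all others?
  Min of remaining elements: 2
  New min = min(12, 2) = 2

Answer: 2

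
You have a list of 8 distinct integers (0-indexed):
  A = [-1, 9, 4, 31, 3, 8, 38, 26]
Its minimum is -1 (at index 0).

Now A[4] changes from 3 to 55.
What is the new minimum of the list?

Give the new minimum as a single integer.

Answer: -1

Derivation:
Old min = -1 (at index 0)
Change: A[4] 3 -> 55
Changed element was NOT the old min.
  New min = min(old_min, new_val) = min(-1, 55) = -1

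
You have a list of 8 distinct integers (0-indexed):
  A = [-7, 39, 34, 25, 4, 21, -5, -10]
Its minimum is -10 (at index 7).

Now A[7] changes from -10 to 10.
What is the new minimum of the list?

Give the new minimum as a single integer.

Answer: -7

Derivation:
Old min = -10 (at index 7)
Change: A[7] -10 -> 10
Changed element WAS the min. Need to check: is 10 still <= all others?
  Min of remaining elements: -7
  New min = min(10, -7) = -7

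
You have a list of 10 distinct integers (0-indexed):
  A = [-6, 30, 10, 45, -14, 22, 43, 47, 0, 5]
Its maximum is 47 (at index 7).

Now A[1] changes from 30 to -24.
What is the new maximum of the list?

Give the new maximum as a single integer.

Old max = 47 (at index 7)
Change: A[1] 30 -> -24
Changed element was NOT the old max.
  New max = max(old_max, new_val) = max(47, -24) = 47

Answer: 47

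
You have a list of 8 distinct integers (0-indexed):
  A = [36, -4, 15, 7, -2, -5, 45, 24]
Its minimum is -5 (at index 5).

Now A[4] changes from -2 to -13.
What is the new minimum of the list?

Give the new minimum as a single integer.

Old min = -5 (at index 5)
Change: A[4] -2 -> -13
Changed element was NOT the old min.
  New min = min(old_min, new_val) = min(-5, -13) = -13

Answer: -13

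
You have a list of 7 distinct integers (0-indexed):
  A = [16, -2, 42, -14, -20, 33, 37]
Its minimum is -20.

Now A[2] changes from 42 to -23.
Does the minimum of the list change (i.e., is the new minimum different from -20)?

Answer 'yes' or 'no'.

Answer: yes

Derivation:
Old min = -20
Change: A[2] 42 -> -23
Changed element was NOT the min; min changes only if -23 < -20.
New min = -23; changed? yes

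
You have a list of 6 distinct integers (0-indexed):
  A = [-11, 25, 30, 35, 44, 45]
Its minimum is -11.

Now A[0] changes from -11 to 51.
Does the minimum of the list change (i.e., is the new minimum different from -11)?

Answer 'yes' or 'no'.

Old min = -11
Change: A[0] -11 -> 51
Changed element was the min; new min must be rechecked.
New min = 25; changed? yes

Answer: yes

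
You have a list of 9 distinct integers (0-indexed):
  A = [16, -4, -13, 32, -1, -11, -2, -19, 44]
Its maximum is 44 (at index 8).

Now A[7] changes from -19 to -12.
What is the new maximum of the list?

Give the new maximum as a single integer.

Answer: 44

Derivation:
Old max = 44 (at index 8)
Change: A[7] -19 -> -12
Changed element was NOT the old max.
  New max = max(old_max, new_val) = max(44, -12) = 44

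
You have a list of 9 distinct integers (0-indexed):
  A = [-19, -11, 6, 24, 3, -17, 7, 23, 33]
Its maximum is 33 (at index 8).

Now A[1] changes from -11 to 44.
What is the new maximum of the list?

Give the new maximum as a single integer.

Answer: 44

Derivation:
Old max = 33 (at index 8)
Change: A[1] -11 -> 44
Changed element was NOT the old max.
  New max = max(old_max, new_val) = max(33, 44) = 44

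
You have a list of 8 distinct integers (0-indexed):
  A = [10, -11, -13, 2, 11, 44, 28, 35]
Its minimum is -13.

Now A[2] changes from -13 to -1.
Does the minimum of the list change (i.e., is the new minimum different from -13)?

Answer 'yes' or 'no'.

Old min = -13
Change: A[2] -13 -> -1
Changed element was the min; new min must be rechecked.
New min = -11; changed? yes

Answer: yes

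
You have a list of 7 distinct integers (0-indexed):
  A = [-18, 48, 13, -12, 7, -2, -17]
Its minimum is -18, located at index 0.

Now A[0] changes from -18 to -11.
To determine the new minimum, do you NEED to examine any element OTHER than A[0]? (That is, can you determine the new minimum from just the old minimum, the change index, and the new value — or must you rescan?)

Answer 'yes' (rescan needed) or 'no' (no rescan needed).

Answer: yes

Derivation:
Old min = -18 at index 0
Change at index 0: -18 -> -11
Index 0 WAS the min and new value -11 > old min -18. Must rescan other elements to find the new min.
Needs rescan: yes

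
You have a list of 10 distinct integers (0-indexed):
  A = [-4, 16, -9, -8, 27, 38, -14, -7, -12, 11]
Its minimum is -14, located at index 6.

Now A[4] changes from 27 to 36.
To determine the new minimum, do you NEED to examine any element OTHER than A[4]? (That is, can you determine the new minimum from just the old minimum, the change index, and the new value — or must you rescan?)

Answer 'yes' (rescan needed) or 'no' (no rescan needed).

Answer: no

Derivation:
Old min = -14 at index 6
Change at index 4: 27 -> 36
Index 4 was NOT the min. New min = min(-14, 36). No rescan of other elements needed.
Needs rescan: no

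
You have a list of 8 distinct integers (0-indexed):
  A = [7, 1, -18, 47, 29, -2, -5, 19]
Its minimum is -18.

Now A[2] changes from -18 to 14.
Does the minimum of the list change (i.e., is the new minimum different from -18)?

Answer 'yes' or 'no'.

Answer: yes

Derivation:
Old min = -18
Change: A[2] -18 -> 14
Changed element was the min; new min must be rechecked.
New min = -5; changed? yes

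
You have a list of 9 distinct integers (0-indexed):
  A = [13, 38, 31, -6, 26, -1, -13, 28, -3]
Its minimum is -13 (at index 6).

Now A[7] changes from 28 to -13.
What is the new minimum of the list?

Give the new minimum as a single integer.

Answer: -13

Derivation:
Old min = -13 (at index 6)
Change: A[7] 28 -> -13
Changed element was NOT the old min.
  New min = min(old_min, new_val) = min(-13, -13) = -13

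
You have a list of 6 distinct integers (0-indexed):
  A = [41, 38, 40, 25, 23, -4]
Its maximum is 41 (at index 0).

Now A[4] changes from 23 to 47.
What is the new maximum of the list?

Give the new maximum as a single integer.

Old max = 41 (at index 0)
Change: A[4] 23 -> 47
Changed element was NOT the old max.
  New max = max(old_max, new_val) = max(41, 47) = 47

Answer: 47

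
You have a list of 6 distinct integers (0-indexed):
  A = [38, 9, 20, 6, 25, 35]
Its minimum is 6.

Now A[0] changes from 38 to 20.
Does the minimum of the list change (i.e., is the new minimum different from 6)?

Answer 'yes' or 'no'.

Old min = 6
Change: A[0] 38 -> 20
Changed element was NOT the min; min changes only if 20 < 6.
New min = 6; changed? no

Answer: no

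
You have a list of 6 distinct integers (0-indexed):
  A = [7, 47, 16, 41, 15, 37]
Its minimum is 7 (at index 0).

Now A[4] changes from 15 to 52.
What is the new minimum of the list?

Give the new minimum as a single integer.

Old min = 7 (at index 0)
Change: A[4] 15 -> 52
Changed element was NOT the old min.
  New min = min(old_min, new_val) = min(7, 52) = 7

Answer: 7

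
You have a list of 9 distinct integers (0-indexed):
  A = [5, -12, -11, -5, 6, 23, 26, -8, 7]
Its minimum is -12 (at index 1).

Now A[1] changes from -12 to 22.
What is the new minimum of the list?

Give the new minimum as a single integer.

Answer: -11

Derivation:
Old min = -12 (at index 1)
Change: A[1] -12 -> 22
Changed element WAS the min. Need to check: is 22 still <= all others?
  Min of remaining elements: -11
  New min = min(22, -11) = -11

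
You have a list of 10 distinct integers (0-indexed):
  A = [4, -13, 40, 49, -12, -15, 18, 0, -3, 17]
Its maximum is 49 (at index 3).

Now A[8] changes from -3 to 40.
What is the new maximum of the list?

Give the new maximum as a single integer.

Answer: 49

Derivation:
Old max = 49 (at index 3)
Change: A[8] -3 -> 40
Changed element was NOT the old max.
  New max = max(old_max, new_val) = max(49, 40) = 49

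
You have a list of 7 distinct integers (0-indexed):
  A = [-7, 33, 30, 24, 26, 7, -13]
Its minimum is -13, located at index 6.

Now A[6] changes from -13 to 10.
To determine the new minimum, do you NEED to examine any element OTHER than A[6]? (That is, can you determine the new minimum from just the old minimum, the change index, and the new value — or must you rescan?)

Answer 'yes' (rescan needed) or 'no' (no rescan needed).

Old min = -13 at index 6
Change at index 6: -13 -> 10
Index 6 WAS the min and new value 10 > old min -13. Must rescan other elements to find the new min.
Needs rescan: yes

Answer: yes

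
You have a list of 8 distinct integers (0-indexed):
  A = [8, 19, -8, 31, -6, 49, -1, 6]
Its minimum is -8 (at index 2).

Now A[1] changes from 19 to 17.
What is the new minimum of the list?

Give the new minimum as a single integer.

Old min = -8 (at index 2)
Change: A[1] 19 -> 17
Changed element was NOT the old min.
  New min = min(old_min, new_val) = min(-8, 17) = -8

Answer: -8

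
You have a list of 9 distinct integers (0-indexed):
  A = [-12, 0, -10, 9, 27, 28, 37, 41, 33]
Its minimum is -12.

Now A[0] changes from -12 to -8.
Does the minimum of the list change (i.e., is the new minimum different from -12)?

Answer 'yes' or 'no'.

Answer: yes

Derivation:
Old min = -12
Change: A[0] -12 -> -8
Changed element was the min; new min must be rechecked.
New min = -10; changed? yes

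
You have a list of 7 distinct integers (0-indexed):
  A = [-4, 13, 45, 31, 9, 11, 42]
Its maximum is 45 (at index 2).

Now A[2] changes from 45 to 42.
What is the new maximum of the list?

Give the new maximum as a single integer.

Old max = 45 (at index 2)
Change: A[2] 45 -> 42
Changed element WAS the max -> may need rescan.
  Max of remaining elements: 42
  New max = max(42, 42) = 42

Answer: 42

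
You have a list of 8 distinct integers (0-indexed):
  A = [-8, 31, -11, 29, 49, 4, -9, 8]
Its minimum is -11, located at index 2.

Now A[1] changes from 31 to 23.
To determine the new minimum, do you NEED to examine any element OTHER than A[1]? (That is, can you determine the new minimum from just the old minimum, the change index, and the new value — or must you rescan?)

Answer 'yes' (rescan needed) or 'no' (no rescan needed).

Old min = -11 at index 2
Change at index 1: 31 -> 23
Index 1 was NOT the min. New min = min(-11, 23). No rescan of other elements needed.
Needs rescan: no

Answer: no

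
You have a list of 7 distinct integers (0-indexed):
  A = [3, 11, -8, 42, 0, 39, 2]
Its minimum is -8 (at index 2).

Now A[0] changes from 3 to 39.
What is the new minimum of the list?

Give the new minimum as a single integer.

Answer: -8

Derivation:
Old min = -8 (at index 2)
Change: A[0] 3 -> 39
Changed element was NOT the old min.
  New min = min(old_min, new_val) = min(-8, 39) = -8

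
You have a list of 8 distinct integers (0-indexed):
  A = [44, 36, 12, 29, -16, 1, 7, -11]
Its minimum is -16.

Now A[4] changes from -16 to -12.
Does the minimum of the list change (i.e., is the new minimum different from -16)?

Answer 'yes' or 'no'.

Answer: yes

Derivation:
Old min = -16
Change: A[4] -16 -> -12
Changed element was the min; new min must be rechecked.
New min = -12; changed? yes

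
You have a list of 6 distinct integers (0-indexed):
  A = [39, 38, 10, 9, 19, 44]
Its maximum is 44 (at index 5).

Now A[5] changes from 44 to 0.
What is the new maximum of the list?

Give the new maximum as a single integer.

Answer: 39

Derivation:
Old max = 44 (at index 5)
Change: A[5] 44 -> 0
Changed element WAS the max -> may need rescan.
  Max of remaining elements: 39
  New max = max(0, 39) = 39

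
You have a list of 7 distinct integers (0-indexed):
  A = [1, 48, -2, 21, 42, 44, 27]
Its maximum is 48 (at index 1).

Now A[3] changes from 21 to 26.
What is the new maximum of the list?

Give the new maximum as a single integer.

Old max = 48 (at index 1)
Change: A[3] 21 -> 26
Changed element was NOT the old max.
  New max = max(old_max, new_val) = max(48, 26) = 48

Answer: 48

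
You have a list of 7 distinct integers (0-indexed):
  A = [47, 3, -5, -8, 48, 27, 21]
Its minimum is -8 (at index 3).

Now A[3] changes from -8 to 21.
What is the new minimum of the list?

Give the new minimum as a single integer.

Answer: -5

Derivation:
Old min = -8 (at index 3)
Change: A[3] -8 -> 21
Changed element WAS the min. Need to check: is 21 still <= all others?
  Min of remaining elements: -5
  New min = min(21, -5) = -5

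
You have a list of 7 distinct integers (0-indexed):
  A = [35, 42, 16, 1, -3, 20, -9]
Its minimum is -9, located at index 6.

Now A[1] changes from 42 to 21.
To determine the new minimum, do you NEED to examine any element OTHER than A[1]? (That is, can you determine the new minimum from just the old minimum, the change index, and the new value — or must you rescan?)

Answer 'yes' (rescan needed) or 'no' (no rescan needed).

Old min = -9 at index 6
Change at index 1: 42 -> 21
Index 1 was NOT the min. New min = min(-9, 21). No rescan of other elements needed.
Needs rescan: no

Answer: no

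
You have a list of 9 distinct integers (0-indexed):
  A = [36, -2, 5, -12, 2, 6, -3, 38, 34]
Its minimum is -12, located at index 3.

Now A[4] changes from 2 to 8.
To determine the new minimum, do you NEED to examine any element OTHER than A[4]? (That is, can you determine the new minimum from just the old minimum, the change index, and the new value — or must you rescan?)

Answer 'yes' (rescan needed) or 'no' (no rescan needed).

Old min = -12 at index 3
Change at index 4: 2 -> 8
Index 4 was NOT the min. New min = min(-12, 8). No rescan of other elements needed.
Needs rescan: no

Answer: no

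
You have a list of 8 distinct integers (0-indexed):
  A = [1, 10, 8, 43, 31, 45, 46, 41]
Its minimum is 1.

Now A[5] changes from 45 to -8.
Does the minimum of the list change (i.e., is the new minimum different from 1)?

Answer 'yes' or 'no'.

Answer: yes

Derivation:
Old min = 1
Change: A[5] 45 -> -8
Changed element was NOT the min; min changes only if -8 < 1.
New min = -8; changed? yes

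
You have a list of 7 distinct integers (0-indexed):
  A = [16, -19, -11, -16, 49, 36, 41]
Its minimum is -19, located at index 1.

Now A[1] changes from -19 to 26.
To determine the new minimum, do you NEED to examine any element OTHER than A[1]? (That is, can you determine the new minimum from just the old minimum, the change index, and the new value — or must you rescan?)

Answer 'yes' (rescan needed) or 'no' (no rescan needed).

Old min = -19 at index 1
Change at index 1: -19 -> 26
Index 1 WAS the min and new value 26 > old min -19. Must rescan other elements to find the new min.
Needs rescan: yes

Answer: yes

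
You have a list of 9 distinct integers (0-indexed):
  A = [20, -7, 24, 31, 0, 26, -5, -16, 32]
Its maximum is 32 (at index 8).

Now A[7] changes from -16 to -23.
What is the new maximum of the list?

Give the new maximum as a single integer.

Old max = 32 (at index 8)
Change: A[7] -16 -> -23
Changed element was NOT the old max.
  New max = max(old_max, new_val) = max(32, -23) = 32

Answer: 32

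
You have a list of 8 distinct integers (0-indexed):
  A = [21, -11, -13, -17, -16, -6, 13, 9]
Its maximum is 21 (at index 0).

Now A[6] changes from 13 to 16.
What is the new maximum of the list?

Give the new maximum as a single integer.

Answer: 21

Derivation:
Old max = 21 (at index 0)
Change: A[6] 13 -> 16
Changed element was NOT the old max.
  New max = max(old_max, new_val) = max(21, 16) = 21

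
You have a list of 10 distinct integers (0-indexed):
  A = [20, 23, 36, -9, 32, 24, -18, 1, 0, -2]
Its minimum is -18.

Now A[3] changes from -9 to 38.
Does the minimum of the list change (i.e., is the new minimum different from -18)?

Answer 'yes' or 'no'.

Old min = -18
Change: A[3] -9 -> 38
Changed element was NOT the min; min changes only if 38 < -18.
New min = -18; changed? no

Answer: no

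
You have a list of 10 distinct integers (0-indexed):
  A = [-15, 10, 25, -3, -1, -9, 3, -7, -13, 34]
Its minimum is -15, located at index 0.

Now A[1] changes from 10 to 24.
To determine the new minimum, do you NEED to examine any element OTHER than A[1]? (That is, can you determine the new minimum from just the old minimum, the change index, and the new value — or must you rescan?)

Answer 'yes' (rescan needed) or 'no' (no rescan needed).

Answer: no

Derivation:
Old min = -15 at index 0
Change at index 1: 10 -> 24
Index 1 was NOT the min. New min = min(-15, 24). No rescan of other elements needed.
Needs rescan: no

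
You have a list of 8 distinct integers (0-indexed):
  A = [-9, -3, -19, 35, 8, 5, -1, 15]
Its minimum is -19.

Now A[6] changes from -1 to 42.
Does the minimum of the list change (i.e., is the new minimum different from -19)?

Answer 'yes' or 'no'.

Old min = -19
Change: A[6] -1 -> 42
Changed element was NOT the min; min changes only if 42 < -19.
New min = -19; changed? no

Answer: no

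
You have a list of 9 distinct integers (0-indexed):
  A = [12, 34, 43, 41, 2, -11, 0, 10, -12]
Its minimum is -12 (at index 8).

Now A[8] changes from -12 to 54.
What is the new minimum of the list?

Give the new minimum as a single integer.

Answer: -11

Derivation:
Old min = -12 (at index 8)
Change: A[8] -12 -> 54
Changed element WAS the min. Need to check: is 54 still <= all others?
  Min of remaining elements: -11
  New min = min(54, -11) = -11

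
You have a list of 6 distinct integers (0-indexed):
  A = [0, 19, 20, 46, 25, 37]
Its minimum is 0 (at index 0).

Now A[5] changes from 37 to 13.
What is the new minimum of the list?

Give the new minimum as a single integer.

Answer: 0

Derivation:
Old min = 0 (at index 0)
Change: A[5] 37 -> 13
Changed element was NOT the old min.
  New min = min(old_min, new_val) = min(0, 13) = 0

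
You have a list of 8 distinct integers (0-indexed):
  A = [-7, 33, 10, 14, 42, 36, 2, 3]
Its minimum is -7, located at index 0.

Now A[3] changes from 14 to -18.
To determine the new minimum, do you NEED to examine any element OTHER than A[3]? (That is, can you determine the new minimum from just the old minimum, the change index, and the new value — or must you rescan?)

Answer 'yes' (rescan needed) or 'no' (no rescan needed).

Answer: no

Derivation:
Old min = -7 at index 0
Change at index 3: 14 -> -18
Index 3 was NOT the min. New min = min(-7, -18). No rescan of other elements needed.
Needs rescan: no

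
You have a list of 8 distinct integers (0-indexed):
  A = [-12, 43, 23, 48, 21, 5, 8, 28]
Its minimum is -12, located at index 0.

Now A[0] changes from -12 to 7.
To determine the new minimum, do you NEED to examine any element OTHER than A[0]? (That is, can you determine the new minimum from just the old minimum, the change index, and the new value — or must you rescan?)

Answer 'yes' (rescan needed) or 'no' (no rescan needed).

Old min = -12 at index 0
Change at index 0: -12 -> 7
Index 0 WAS the min and new value 7 > old min -12. Must rescan other elements to find the new min.
Needs rescan: yes

Answer: yes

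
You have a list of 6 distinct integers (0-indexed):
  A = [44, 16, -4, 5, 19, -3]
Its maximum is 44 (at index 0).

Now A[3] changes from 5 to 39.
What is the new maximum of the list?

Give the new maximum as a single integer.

Old max = 44 (at index 0)
Change: A[3] 5 -> 39
Changed element was NOT the old max.
  New max = max(old_max, new_val) = max(44, 39) = 44

Answer: 44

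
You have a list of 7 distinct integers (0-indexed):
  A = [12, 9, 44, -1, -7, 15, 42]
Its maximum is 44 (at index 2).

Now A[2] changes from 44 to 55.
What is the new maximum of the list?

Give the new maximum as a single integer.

Answer: 55

Derivation:
Old max = 44 (at index 2)
Change: A[2] 44 -> 55
Changed element WAS the max -> may need rescan.
  Max of remaining elements: 42
  New max = max(55, 42) = 55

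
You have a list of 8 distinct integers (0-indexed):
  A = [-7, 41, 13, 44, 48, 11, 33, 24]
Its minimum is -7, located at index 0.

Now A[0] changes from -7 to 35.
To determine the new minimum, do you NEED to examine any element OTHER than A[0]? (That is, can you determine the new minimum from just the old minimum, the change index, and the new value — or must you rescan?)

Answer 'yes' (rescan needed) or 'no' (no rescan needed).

Answer: yes

Derivation:
Old min = -7 at index 0
Change at index 0: -7 -> 35
Index 0 WAS the min and new value 35 > old min -7. Must rescan other elements to find the new min.
Needs rescan: yes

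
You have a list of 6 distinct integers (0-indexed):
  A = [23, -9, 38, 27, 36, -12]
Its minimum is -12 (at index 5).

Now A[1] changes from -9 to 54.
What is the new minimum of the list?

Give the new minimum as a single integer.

Old min = -12 (at index 5)
Change: A[1] -9 -> 54
Changed element was NOT the old min.
  New min = min(old_min, new_val) = min(-12, 54) = -12

Answer: -12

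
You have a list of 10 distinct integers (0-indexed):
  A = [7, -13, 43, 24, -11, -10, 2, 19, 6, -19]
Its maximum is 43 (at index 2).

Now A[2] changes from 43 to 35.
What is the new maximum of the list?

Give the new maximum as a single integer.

Old max = 43 (at index 2)
Change: A[2] 43 -> 35
Changed element WAS the max -> may need rescan.
  Max of remaining elements: 24
  New max = max(35, 24) = 35

Answer: 35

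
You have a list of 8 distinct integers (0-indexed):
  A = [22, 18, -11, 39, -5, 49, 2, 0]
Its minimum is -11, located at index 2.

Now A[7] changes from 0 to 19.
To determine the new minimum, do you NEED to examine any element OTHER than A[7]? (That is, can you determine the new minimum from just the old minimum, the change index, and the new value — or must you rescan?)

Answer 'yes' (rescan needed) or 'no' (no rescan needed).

Old min = -11 at index 2
Change at index 7: 0 -> 19
Index 7 was NOT the min. New min = min(-11, 19). No rescan of other elements needed.
Needs rescan: no

Answer: no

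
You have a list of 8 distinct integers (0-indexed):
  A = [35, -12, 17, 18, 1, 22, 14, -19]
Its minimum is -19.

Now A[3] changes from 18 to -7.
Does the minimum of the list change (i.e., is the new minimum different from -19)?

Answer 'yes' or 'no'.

Old min = -19
Change: A[3] 18 -> -7
Changed element was NOT the min; min changes only if -7 < -19.
New min = -19; changed? no

Answer: no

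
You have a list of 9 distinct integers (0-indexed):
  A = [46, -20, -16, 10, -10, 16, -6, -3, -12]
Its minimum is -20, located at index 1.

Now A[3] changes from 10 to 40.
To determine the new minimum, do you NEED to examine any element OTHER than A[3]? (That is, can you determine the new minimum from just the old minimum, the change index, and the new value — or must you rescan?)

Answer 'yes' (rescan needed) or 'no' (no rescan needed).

Answer: no

Derivation:
Old min = -20 at index 1
Change at index 3: 10 -> 40
Index 3 was NOT the min. New min = min(-20, 40). No rescan of other elements needed.
Needs rescan: no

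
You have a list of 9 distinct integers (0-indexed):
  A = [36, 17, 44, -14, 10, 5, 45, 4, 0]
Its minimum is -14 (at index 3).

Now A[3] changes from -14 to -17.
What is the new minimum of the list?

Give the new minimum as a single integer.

Old min = -14 (at index 3)
Change: A[3] -14 -> -17
Changed element WAS the min. Need to check: is -17 still <= all others?
  Min of remaining elements: 0
  New min = min(-17, 0) = -17

Answer: -17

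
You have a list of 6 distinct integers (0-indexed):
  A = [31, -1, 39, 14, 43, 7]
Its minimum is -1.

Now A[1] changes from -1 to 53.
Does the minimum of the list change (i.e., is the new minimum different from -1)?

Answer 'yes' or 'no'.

Old min = -1
Change: A[1] -1 -> 53
Changed element was the min; new min must be rechecked.
New min = 7; changed? yes

Answer: yes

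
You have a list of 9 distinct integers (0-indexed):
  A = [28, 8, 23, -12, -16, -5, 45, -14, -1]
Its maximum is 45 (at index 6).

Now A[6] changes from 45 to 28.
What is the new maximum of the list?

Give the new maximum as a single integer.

Old max = 45 (at index 6)
Change: A[6] 45 -> 28
Changed element WAS the max -> may need rescan.
  Max of remaining elements: 28
  New max = max(28, 28) = 28

Answer: 28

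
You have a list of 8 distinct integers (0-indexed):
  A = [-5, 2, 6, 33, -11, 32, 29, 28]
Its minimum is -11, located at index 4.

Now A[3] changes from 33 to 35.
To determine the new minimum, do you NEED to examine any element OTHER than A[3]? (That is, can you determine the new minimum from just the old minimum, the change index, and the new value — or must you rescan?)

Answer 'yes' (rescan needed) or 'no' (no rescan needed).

Answer: no

Derivation:
Old min = -11 at index 4
Change at index 3: 33 -> 35
Index 3 was NOT the min. New min = min(-11, 35). No rescan of other elements needed.
Needs rescan: no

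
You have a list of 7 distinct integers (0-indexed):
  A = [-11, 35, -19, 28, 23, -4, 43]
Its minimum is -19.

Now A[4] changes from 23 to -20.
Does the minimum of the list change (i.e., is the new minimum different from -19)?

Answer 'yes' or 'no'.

Old min = -19
Change: A[4] 23 -> -20
Changed element was NOT the min; min changes only if -20 < -19.
New min = -20; changed? yes

Answer: yes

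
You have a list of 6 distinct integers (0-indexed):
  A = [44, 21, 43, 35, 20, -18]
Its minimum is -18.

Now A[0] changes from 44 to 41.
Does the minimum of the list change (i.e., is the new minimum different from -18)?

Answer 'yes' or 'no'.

Old min = -18
Change: A[0] 44 -> 41
Changed element was NOT the min; min changes only if 41 < -18.
New min = -18; changed? no

Answer: no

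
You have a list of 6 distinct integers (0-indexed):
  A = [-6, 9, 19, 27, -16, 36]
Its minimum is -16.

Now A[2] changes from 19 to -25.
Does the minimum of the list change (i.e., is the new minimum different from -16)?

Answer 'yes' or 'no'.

Answer: yes

Derivation:
Old min = -16
Change: A[2] 19 -> -25
Changed element was NOT the min; min changes only if -25 < -16.
New min = -25; changed? yes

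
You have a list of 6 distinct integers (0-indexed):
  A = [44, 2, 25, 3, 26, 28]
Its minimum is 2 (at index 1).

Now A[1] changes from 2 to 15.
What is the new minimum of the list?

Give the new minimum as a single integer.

Old min = 2 (at index 1)
Change: A[1] 2 -> 15
Changed element WAS the min. Need to check: is 15 still <= all others?
  Min of remaining elements: 3
  New min = min(15, 3) = 3

Answer: 3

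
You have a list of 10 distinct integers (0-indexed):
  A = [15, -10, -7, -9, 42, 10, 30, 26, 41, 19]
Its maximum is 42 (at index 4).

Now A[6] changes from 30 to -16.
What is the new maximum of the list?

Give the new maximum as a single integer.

Old max = 42 (at index 4)
Change: A[6] 30 -> -16
Changed element was NOT the old max.
  New max = max(old_max, new_val) = max(42, -16) = 42

Answer: 42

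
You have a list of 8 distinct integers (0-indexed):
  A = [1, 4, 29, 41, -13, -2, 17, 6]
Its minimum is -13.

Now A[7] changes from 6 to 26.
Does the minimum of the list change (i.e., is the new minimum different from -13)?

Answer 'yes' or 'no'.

Answer: no

Derivation:
Old min = -13
Change: A[7] 6 -> 26
Changed element was NOT the min; min changes only if 26 < -13.
New min = -13; changed? no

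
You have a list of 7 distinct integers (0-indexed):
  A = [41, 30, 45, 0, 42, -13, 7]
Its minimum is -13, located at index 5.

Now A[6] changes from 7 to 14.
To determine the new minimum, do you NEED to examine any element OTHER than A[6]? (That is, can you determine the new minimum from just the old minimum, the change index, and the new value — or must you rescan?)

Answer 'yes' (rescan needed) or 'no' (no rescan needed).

Answer: no

Derivation:
Old min = -13 at index 5
Change at index 6: 7 -> 14
Index 6 was NOT the min. New min = min(-13, 14). No rescan of other elements needed.
Needs rescan: no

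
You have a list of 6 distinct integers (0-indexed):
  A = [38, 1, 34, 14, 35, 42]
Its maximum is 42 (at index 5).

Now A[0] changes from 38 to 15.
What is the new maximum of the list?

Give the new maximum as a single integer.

Old max = 42 (at index 5)
Change: A[0] 38 -> 15
Changed element was NOT the old max.
  New max = max(old_max, new_val) = max(42, 15) = 42

Answer: 42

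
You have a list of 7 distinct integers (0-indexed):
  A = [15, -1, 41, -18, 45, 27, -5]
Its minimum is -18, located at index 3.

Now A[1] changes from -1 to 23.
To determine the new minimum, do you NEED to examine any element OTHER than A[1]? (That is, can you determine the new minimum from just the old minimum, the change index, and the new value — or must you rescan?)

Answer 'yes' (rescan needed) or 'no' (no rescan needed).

Answer: no

Derivation:
Old min = -18 at index 3
Change at index 1: -1 -> 23
Index 1 was NOT the min. New min = min(-18, 23). No rescan of other elements needed.
Needs rescan: no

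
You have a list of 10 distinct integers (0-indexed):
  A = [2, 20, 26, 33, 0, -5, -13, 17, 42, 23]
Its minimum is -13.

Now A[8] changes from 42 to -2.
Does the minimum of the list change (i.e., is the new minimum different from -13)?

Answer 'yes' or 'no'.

Old min = -13
Change: A[8] 42 -> -2
Changed element was NOT the min; min changes only if -2 < -13.
New min = -13; changed? no

Answer: no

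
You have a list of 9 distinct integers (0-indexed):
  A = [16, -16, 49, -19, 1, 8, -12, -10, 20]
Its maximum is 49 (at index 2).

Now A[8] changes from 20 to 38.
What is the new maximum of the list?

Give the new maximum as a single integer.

Old max = 49 (at index 2)
Change: A[8] 20 -> 38
Changed element was NOT the old max.
  New max = max(old_max, new_val) = max(49, 38) = 49

Answer: 49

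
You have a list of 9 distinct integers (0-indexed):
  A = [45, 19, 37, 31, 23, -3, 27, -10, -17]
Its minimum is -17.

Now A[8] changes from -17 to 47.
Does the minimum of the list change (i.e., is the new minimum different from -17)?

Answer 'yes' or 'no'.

Old min = -17
Change: A[8] -17 -> 47
Changed element was the min; new min must be rechecked.
New min = -10; changed? yes

Answer: yes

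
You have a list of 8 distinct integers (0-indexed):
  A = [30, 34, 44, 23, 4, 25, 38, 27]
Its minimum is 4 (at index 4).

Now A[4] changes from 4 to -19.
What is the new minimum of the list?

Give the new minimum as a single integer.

Answer: -19

Derivation:
Old min = 4 (at index 4)
Change: A[4] 4 -> -19
Changed element WAS the min. Need to check: is -19 still <= all others?
  Min of remaining elements: 23
  New min = min(-19, 23) = -19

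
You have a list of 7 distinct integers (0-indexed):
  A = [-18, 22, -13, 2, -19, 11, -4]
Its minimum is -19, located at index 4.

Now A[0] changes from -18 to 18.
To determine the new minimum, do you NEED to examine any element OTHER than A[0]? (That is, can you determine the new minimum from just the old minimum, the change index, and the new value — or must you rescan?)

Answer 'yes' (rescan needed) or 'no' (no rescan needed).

Old min = -19 at index 4
Change at index 0: -18 -> 18
Index 0 was NOT the min. New min = min(-19, 18). No rescan of other elements needed.
Needs rescan: no

Answer: no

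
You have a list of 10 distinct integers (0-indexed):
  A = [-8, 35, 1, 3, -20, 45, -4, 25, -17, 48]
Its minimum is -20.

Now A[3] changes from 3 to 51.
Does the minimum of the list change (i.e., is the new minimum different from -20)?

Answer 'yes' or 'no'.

Answer: no

Derivation:
Old min = -20
Change: A[3] 3 -> 51
Changed element was NOT the min; min changes only if 51 < -20.
New min = -20; changed? no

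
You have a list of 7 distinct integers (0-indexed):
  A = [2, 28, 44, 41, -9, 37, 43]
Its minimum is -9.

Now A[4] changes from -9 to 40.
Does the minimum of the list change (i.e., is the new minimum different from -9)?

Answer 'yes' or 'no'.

Old min = -9
Change: A[4] -9 -> 40
Changed element was the min; new min must be rechecked.
New min = 2; changed? yes

Answer: yes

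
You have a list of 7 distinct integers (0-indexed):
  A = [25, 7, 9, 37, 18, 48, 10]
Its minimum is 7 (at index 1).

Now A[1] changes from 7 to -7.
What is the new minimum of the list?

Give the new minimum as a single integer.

Old min = 7 (at index 1)
Change: A[1] 7 -> -7
Changed element WAS the min. Need to check: is -7 still <= all others?
  Min of remaining elements: 9
  New min = min(-7, 9) = -7

Answer: -7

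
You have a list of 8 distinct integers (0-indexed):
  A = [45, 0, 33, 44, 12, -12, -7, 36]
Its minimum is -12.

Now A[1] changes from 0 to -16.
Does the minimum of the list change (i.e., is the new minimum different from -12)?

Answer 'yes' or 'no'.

Old min = -12
Change: A[1] 0 -> -16
Changed element was NOT the min; min changes only if -16 < -12.
New min = -16; changed? yes

Answer: yes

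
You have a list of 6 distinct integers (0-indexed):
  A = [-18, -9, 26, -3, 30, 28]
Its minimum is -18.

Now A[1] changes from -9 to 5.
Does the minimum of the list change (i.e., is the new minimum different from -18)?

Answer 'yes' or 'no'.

Old min = -18
Change: A[1] -9 -> 5
Changed element was NOT the min; min changes only if 5 < -18.
New min = -18; changed? no

Answer: no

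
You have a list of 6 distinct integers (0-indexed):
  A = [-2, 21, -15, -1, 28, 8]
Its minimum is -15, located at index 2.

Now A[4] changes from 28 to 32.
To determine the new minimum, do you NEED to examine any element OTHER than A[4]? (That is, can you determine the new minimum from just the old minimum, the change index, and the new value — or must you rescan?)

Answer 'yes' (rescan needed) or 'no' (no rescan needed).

Old min = -15 at index 2
Change at index 4: 28 -> 32
Index 4 was NOT the min. New min = min(-15, 32). No rescan of other elements needed.
Needs rescan: no

Answer: no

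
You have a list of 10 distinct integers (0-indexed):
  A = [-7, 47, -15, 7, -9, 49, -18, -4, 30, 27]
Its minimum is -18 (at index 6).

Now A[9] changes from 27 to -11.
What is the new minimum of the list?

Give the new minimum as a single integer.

Answer: -18

Derivation:
Old min = -18 (at index 6)
Change: A[9] 27 -> -11
Changed element was NOT the old min.
  New min = min(old_min, new_val) = min(-18, -11) = -18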